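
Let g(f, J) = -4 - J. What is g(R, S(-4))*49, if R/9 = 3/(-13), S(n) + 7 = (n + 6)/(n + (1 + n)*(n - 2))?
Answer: 140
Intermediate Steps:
S(n) = -7 + (6 + n)/(n + (1 + n)*(-2 + n)) (S(n) = -7 + (n + 6)/(n + (1 + n)*(n - 2)) = -7 + (6 + n)/(n + (1 + n)*(-2 + n)))
R = -27/13 (R = 9*(3/(-13)) = 9*(3*(-1/13)) = 9*(-3/13) = -27/13 ≈ -2.0769)
g(R, S(-4))*49 = (-4 - (20 - 4 - 7*(-4)**2)/(-2 + (-4)**2))*49 = (-4 - (20 - 4 - 7*16)/(-2 + 16))*49 = (-4 - (20 - 4 - 112)/14)*49 = (-4 - (-96)/14)*49 = (-4 - 1*(-48/7))*49 = (-4 + 48/7)*49 = (20/7)*49 = 140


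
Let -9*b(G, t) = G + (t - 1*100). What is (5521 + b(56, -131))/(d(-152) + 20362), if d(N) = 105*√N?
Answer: 11036204/40723713 - 37940*I*√38/13574571 ≈ 0.271 - 0.017229*I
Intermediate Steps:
b(G, t) = 100/9 - G/9 - t/9 (b(G, t) = -(G + (t - 1*100))/9 = -(G + (t - 100))/9 = -(G + (-100 + t))/9 = -(-100 + G + t)/9 = 100/9 - G/9 - t/9)
(5521 + b(56, -131))/(d(-152) + 20362) = (5521 + (100/9 - ⅑*56 - ⅑*(-131)))/(105*√(-152) + 20362) = (5521 + (100/9 - 56/9 + 131/9))/(105*(2*I*√38) + 20362) = (5521 + 175/9)/(210*I*√38 + 20362) = 49864/(9*(20362 + 210*I*√38))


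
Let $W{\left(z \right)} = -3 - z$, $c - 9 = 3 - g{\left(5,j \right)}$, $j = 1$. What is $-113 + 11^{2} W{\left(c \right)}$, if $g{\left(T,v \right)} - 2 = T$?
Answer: $-1081$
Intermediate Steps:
$g{\left(T,v \right)} = 2 + T$
$c = 5$ ($c = 9 + \left(3 - \left(2 + 5\right)\right) = 9 + \left(3 - 7\right) = 9 - 4 = 5$)
$-113 + 11^{2} W{\left(c \right)} = -113 + 11^{2} \left(-3 - 5\right) = -113 + 121 \left(-3 - 5\right) = -113 + 121 \left(-8\right) = -113 - 968 = -1081$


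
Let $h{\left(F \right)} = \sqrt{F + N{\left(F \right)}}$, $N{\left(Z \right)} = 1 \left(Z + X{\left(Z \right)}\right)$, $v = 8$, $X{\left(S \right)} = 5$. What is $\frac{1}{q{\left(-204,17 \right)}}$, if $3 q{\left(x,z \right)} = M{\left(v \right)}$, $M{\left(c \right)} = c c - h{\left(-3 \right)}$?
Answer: $\frac{192}{4097} + \frac{3 i}{4097} \approx 0.046864 + 0.00073224 i$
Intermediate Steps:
$N{\left(Z \right)} = 5 + Z$ ($N{\left(Z \right)} = 1 \left(Z + 5\right) = 1 \left(5 + Z\right) = 5 + Z$)
$h{\left(F \right)} = \sqrt{5 + 2 F}$ ($h{\left(F \right)} = \sqrt{F + \left(5 + F\right)} = \sqrt{5 + 2 F}$)
$M{\left(c \right)} = c^{2} - i$ ($M{\left(c \right)} = c c - \sqrt{5 + 2 \left(-3\right)} = c^{2} - \sqrt{5 - 6} = c^{2} - \sqrt{-1} = c^{2} - i$)
$q{\left(x,z \right)} = \frac{64}{3} - \frac{i}{3}$ ($q{\left(x,z \right)} = \frac{8^{2} - i}{3} = \frac{64 - i}{3} = \frac{64}{3} - \frac{i}{3}$)
$\frac{1}{q{\left(-204,17 \right)}} = \frac{1}{\frac{64}{3} - \frac{i}{3}} = \frac{9 \left(\frac{64}{3} + \frac{i}{3}\right)}{4097}$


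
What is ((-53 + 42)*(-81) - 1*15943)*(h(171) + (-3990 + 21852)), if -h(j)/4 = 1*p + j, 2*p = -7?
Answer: -258773984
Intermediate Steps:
p = -7/2 (p = (½)*(-7) = -7/2 ≈ -3.5000)
h(j) = 14 - 4*j (h(j) = -4*(1*(-7/2) + j) = -4*(-7/2 + j) = 14 - 4*j)
((-53 + 42)*(-81) - 1*15943)*(h(171) + (-3990 + 21852)) = ((-53 + 42)*(-81) - 1*15943)*((14 - 4*171) + (-3990 + 21852)) = (-11*(-81) - 15943)*((14 - 684) + 17862) = (891 - 15943)*(-670 + 17862) = -15052*17192 = -258773984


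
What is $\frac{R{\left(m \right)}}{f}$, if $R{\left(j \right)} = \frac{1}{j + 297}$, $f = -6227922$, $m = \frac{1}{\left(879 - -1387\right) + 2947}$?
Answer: $- \frac{5213}{9642454971564} \approx -5.4063 \cdot 10^{-10}$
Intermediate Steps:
$m = \frac{1}{5213}$ ($m = \frac{1}{\left(879 + 1387\right) + 2947} = \frac{1}{2266 + 2947} = \frac{1}{5213} \approx 0.00019183$)
$R{\left(j \right)} = \frac{1}{297 + j}$
$\frac{R{\left(m \right)}}{f} = \frac{1}{\left(297 + \frac{1}{5213}\right) \left(-6227922\right)} = \frac{1}{\frac{1548262}{5213}} \left(- \frac{1}{6227922}\right) = \frac{5213}{1548262} \left(- \frac{1}{6227922}\right) = - \frac{5213}{9642454971564}$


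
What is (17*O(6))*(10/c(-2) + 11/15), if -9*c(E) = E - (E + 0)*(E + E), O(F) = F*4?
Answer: 19856/5 ≈ 3971.2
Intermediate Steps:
O(F) = 4*F
c(E) = -E/9 + 2*E**2/9 (c(E) = -(E - (E + 0)*(E + E))/9 = -(E - E*2*E)/9 = -(E - 2*E**2)/9 = -E/9 + 2*E**2/9)
(17*O(6))*(10/c(-2) + 11/15) = (17*(4*6))*(10/(((1/9)*(-2)*(-1 + 2*(-2)))) + 11/15) = (17*24)*(10/(((1/9)*(-2)*(-1 - 4))) + 11*(1/15)) = 408*(10/(((1/9)*(-2)*(-5))) + 11/15) = 408*(10/(10/9) + 11/15) = 408*(10*(9/10) + 11/15) = 408*(9 + 11/15) = 408*(146/15) = 19856/5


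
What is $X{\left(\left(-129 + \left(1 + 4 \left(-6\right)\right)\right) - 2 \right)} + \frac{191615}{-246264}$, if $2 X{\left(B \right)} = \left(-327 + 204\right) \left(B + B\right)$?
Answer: $\frac{4664541073}{246264} \approx 18941.0$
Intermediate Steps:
$X{\left(B \right)} = - 123 B$ ($X{\left(B \right)} = \frac{\left(-327 + 204\right) \left(B + B\right)}{2} = \frac{\left(-123\right) 2 B}{2} = \frac{\left(-246\right) B}{2} = - 123 B$)
$X{\left(\left(-129 + \left(1 + 4 \left(-6\right)\right)\right) - 2 \right)} + \frac{191615}{-246264} = - 123 \left(\left(-129 + \left(1 + 4 \left(-6\right)\right)\right) - 2\right) + \frac{191615}{-246264} = - 123 \left(\left(-129 + \left(1 - 24\right)\right) - 2\right) + 191615 \left(- \frac{1}{246264}\right) = - 123 \left(\left(-129 - 23\right) - 2\right) - \frac{191615}{246264} = - 123 \left(-152 - 2\right) - \frac{191615}{246264} = \left(-123\right) \left(-154\right) - \frac{191615}{246264} = 18942 - \frac{191615}{246264} = \frac{4664541073}{246264}$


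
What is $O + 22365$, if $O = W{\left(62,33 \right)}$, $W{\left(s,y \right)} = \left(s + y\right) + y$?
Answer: $22493$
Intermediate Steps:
$W{\left(s,y \right)} = s + 2 y$
$O = 128$ ($O = 62 + 2 \cdot 33 = 62 + 66 = 128$)
$O + 22365 = 128 + 22365 = 22493$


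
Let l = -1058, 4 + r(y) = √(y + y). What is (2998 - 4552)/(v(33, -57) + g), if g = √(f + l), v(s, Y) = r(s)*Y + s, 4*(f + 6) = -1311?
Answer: -3108/(522 - 114*√66 + I*√5567) ≈ 7.4369 + 1.373*I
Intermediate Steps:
f = -1335/4 (f = -6 + (¼)*(-1311) = -6 - 1311/4 = -1335/4 ≈ -333.75)
r(y) = -4 + √2*√y (r(y) = -4 + √(y + y) = -4 + √(2*y) = -4 + √2*√y)
v(s, Y) = s + Y*(-4 + √2*√s) (v(s, Y) = (-4 + √2*√s)*Y + s = Y*(-4 + √2*√s) + s = s + Y*(-4 + √2*√s))
g = I*√5567/2 (g = √(-1335/4 - 1058) = √(-5567/4) = I*√5567/2 ≈ 37.306*I)
(2998 - 4552)/(v(33, -57) + g) = (2998 - 4552)/((33 - 57*(-4 + √2*√33)) + I*√5567/2) = -1554/((33 - 57*(-4 + √66)) + I*√5567/2) = -1554/((33 + (228 - 57*√66)) + I*√5567/2) = -1554/((261 - 57*√66) + I*√5567/2) = -1554/(261 - 57*√66 + I*√5567/2)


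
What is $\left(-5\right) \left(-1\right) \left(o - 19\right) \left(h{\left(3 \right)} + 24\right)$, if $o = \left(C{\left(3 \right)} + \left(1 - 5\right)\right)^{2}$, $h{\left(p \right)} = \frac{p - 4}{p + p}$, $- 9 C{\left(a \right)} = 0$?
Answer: $- \frac{715}{2} \approx -357.5$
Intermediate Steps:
$C{\left(a \right)} = 0$ ($C{\left(a \right)} = \left(- \frac{1}{9}\right) 0 = 0$)
$h{\left(p \right)} = \frac{-4 + p}{2 p}$
$o = 16$ ($o = \left(0 + \left(1 - 5\right)\right)^{2} = \left(0 - 4\right)^{2} = \left(-4\right)^{2} = 16$)
$\left(-5\right) \left(-1\right) \left(o - 19\right) \left(h{\left(3 \right)} + 24\right) = \left(-5\right) \left(-1\right) \left(16 - 19\right) \left(\frac{-4 + 3}{2 \cdot 3} + 24\right) = 5 \left(- 3 \left(\frac{1}{2} \cdot \frac{1}{3} \left(-1\right) + 24\right)\right) = 5 \left(- 3 \left(- \frac{1}{6} + 24\right)\right) = 5 \left(\left(-3\right) \frac{143}{6}\right) = 5 \left(- \frac{143}{2}\right) = - \frac{715}{2}$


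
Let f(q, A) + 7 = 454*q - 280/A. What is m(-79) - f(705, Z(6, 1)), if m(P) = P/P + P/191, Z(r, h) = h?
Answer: -61078441/191 ≈ -3.1978e+5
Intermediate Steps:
f(q, A) = -7 - 280/A + 454*q (f(q, A) = -7 + (454*q - 280/A) = -7 + (-280/A + 454*q) = -7 - 280/A + 454*q)
m(P) = 1 + P/191 (m(P) = 1 + P*(1/191) = 1 + P/191)
m(-79) - f(705, Z(6, 1)) = (1 + (1/191)*(-79)) - (-7 - 280/1 + 454*705) = (1 - 79/191) - (-7 - 280*1 + 320070) = 112/191 - (-7 - 280 + 320070) = 112/191 - 1*319783 = 112/191 - 319783 = -61078441/191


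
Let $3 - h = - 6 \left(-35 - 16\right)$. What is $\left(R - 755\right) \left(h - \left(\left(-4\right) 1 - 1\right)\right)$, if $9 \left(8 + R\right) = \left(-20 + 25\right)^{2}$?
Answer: $\frac{2038916}{9} \approx 2.2655 \cdot 10^{5}$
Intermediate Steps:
$h = -303$ ($h = 3 - - 6 \left(-35 - 16\right) = 3 - \left(-6\right) \left(-51\right) = 3 - 306 = -303$)
$R = - \frac{47}{9}$ ($R = -8 + \frac{\left(-20 + 25\right)^{2}}{9} = -8 + \frac{5^{2}}{9} = -8 + \frac{1}{9} \cdot 25 = -8 + \frac{25}{9} = - \frac{47}{9} \approx -5.2222$)
$\left(R - 755\right) \left(h - \left(\left(-4\right) 1 - 1\right)\right) = \left(- \frac{47}{9} - 755\right) \left(-303 - \left(\left(-4\right) 1 - 1\right)\right) = - \frac{6842 \left(-303 - \left(-4 - 1\right)\right)}{9} = - \frac{6842 \left(-303 - -5\right)}{9} = - \frac{6842 \left(-303 + 5\right)}{9} = \left(- \frac{6842}{9}\right) \left(-298\right) = \frac{2038916}{9}$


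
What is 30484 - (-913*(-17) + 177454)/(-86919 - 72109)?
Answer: 58409669/1916 ≈ 30485.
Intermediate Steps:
30484 - (-913*(-17) + 177454)/(-86919 - 72109) = 30484 - (15521 + 177454)/(-159028) = 30484 - 192975*(-1)/159028 = 30484 - 1*(-2325/1916) = 30484 + 2325/1916 = 58409669/1916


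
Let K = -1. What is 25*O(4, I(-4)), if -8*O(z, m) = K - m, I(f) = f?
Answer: -75/8 ≈ -9.3750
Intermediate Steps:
O(z, m) = 1/8 + m/8 (O(z, m) = -(-1 - m)/8 = 1/8 + m/8)
25*O(4, I(-4)) = 25*(1/8 + (1/8)*(-4)) = 25*(1/8 - 1/2) = 25*(-3/8) = -75/8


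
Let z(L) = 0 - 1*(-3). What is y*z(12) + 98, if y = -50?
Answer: -52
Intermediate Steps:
z(L) = 3 (z(L) = 0 + 3 = 3)
y*z(12) + 98 = -50*3 + 98 = -150 + 98 = -52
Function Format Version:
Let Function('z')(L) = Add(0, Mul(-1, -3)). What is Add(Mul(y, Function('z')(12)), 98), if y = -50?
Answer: -52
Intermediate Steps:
Function('z')(L) = 3 (Function('z')(L) = Add(0, 3) = 3)
Add(Mul(y, Function('z')(12)), 98) = Add(Mul(-50, 3), 98) = Add(-150, 98) = -52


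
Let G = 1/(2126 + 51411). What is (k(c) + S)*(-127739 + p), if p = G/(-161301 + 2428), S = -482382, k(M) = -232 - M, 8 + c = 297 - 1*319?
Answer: 524324991678350148960/8505583801 ≈ 6.1645e+10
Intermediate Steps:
c = -30 (c = -8 + (297 - 1*319) = -8 + (297 - 319) = -8 - 22 = -30)
G = 1/53537 ≈ 1.8679e-5
p = -1/8505583801 (p = 1/(53537*(-161301 + 2428)) = (1/53537)/(-158873) = (1/53537)*(-1/158873) = -1/8505583801 ≈ -1.1757e-10)
(k(c) + S)*(-127739 + p) = ((-232 - 1*(-30)) - 482382)*(-127739 - 1/8505583801) = ((-232 + 30) - 482382)*(-1086494769155940/8505583801) = (-202 - 482382)*(-1086494769155940/8505583801) = -482584*(-1086494769155940/8505583801) = 524324991678350148960/8505583801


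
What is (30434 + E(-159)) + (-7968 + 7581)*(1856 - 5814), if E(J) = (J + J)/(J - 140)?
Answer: 467092138/299 ≈ 1.5622e+6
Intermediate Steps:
E(J) = 2*J/(-140 + J) (E(J) = (2*J)/(-140 + J) = 2*J/(-140 + J))
(30434 + E(-159)) + (-7968 + 7581)*(1856 - 5814) = (30434 + 2*(-159)/(-140 - 159)) + (-7968 + 7581)*(1856 - 5814) = (30434 + 2*(-159)/(-299)) - 387*(-3958) = (30434 + 2*(-159)*(-1/299)) + 1531746 = (30434 + 318/299) + 1531746 = 9100084/299 + 1531746 = 467092138/299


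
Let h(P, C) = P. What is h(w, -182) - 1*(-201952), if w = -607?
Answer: 201345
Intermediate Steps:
h(w, -182) - 1*(-201952) = -607 - 1*(-201952) = -607 + 201952 = 201345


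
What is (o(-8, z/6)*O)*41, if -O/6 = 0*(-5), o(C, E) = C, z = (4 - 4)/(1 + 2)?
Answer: 0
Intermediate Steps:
z = 0 (z = 0/3 = 0*(⅓) = 0)
O = 0 (O = -0*(-5) = -6*0 = 0)
(o(-8, z/6)*O)*41 = -8*0*41 = 0*41 = 0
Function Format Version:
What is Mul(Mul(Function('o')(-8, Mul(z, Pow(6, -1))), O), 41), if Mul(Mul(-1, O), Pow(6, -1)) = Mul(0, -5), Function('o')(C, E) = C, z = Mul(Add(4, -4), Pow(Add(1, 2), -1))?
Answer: 0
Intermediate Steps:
z = 0 (z = Mul(0, Pow(3, -1)) = Mul(0, Rational(1, 3)) = 0)
O = 0 (O = Mul(-6, Mul(0, -5)) = Mul(-6, 0) = 0)
Mul(Mul(Function('o')(-8, Mul(z, Pow(6, -1))), O), 41) = Mul(Mul(-8, 0), 41) = Mul(0, 41) = 0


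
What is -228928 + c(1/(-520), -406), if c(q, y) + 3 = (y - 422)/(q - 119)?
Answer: -4722016217/20627 ≈ -2.2892e+5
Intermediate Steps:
c(q, y) = -3 + (-422 + y)/(-119 + q) (c(q, y) = -3 + (y - 422)/(q - 119) = -3 + (-422 + y)/(-119 + q))
-228928 + c(1/(-520), -406) = -228928 + (-65 - 406 - 3/(-520))/(-119 + 1/(-520)) = -228928 + (-65 - 406 - 3*(-1/520))/(-119 - 1/520) = -228928 + (-65 - 406 + 3/520)/(-61881/520) = -228928 - 520/61881*(-244917/520) = -228928 + 81639/20627 = -4722016217/20627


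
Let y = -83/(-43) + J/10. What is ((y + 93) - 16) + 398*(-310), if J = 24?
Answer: -26509214/215 ≈ -1.2330e+5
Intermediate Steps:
y = 931/215 (y = -83/(-43) + 24/10 = -83*(-1/43) + 24*(1/10) = 83/43 + 12/5 = 931/215 ≈ 4.3302)
((y + 93) - 16) + 398*(-310) = ((931/215 + 93) - 16) + 398*(-310) = (20926/215 - 16) - 123380 = 17486/215 - 123380 = -26509214/215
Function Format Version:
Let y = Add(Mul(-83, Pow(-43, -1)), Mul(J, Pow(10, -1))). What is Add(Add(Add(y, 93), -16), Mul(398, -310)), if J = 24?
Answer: Rational(-26509214, 215) ≈ -1.2330e+5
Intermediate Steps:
y = Rational(931, 215) (y = Add(Mul(-83, Pow(-43, -1)), Mul(24, Pow(10, -1))) = Add(Mul(-83, Rational(-1, 43)), Mul(24, Rational(1, 10))) = Add(Rational(83, 43), Rational(12, 5)) = Rational(931, 215) ≈ 4.3302)
Add(Add(Add(y, 93), -16), Mul(398, -310)) = Add(Add(Add(Rational(931, 215), 93), -16), Mul(398, -310)) = Add(Add(Rational(20926, 215), -16), -123380) = Add(Rational(17486, 215), -123380) = Rational(-26509214, 215)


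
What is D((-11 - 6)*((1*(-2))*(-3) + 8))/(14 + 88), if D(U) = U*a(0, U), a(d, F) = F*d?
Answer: 0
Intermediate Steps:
D(U) = 0 (D(U) = U*(U*0) = U*0 = 0)
D((-11 - 6)*((1*(-2))*(-3) + 8))/(14 + 88) = 0/(14 + 88) = 0/102 = (1/102)*0 = 0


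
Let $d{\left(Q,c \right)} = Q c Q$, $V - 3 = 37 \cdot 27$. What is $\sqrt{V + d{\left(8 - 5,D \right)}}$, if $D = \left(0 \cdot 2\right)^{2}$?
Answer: $\sqrt{1002} \approx 31.654$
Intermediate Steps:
$D = 0$ ($D = 0^{2} = 0$)
$V = 1002$ ($V = 3 + 37 \cdot 27 = 3 + 999 = 1002$)
$d{\left(Q,c \right)} = c Q^{2}$
$\sqrt{V + d{\left(8 - 5,D \right)}} = \sqrt{1002 + 0 \left(8 - 5\right)^{2}} = \sqrt{1002 + 0 \cdot 3^{2}} = \sqrt{1002 + 0 \cdot 9} = \sqrt{1002 + 0} = \sqrt{1002}$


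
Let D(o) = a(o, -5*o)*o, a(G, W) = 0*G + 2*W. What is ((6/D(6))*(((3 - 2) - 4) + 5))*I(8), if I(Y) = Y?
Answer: -4/15 ≈ -0.26667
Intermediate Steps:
a(G, W) = 2*W (a(G, W) = 0 + 2*W = 2*W)
D(o) = -10*o² (D(o) = (2*(-5*o))*o = (-10*o)*o = -10*o²)
((6/D(6))*(((3 - 2) - 4) + 5))*I(8) = ((6/((-10*6²)))*(((3 - 2) - 4) + 5))*8 = ((6/((-10*36)))*((1 - 4) + 5))*8 = ((6/(-360))*(-3 + 5))*8 = ((6*(-1/360))*2)*8 = -1/60*2*8 = -1/30*8 = -4/15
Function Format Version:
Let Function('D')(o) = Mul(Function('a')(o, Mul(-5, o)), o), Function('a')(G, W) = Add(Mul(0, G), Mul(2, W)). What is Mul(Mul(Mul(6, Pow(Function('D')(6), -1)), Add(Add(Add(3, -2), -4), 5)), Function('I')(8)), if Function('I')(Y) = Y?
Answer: Rational(-4, 15) ≈ -0.26667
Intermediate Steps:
Function('a')(G, W) = Mul(2, W) (Function('a')(G, W) = Add(0, Mul(2, W)) = Mul(2, W))
Function('D')(o) = Mul(-10, Pow(o, 2)) (Function('D')(o) = Mul(Mul(2, Mul(-5, o)), o) = Mul(Mul(-10, o), o) = Mul(-10, Pow(o, 2)))
Mul(Mul(Mul(6, Pow(Function('D')(6), -1)), Add(Add(Add(3, -2), -4), 5)), Function('I')(8)) = Mul(Mul(Mul(6, Pow(Mul(-10, Pow(6, 2)), -1)), Add(Add(Add(3, -2), -4), 5)), 8) = Mul(Mul(Mul(6, Pow(Mul(-10, 36), -1)), Add(Add(1, -4), 5)), 8) = Mul(Mul(Mul(6, Pow(-360, -1)), Add(-3, 5)), 8) = Mul(Mul(Mul(6, Rational(-1, 360)), 2), 8) = Mul(Mul(Rational(-1, 60), 2), 8) = Mul(Rational(-1, 30), 8) = Rational(-4, 15)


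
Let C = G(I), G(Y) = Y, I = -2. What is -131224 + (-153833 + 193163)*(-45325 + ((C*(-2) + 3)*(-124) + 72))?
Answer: -1814070154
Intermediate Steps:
C = -2
-131224 + (-153833 + 193163)*(-45325 + ((C*(-2) + 3)*(-124) + 72)) = -131224 + (-153833 + 193163)*(-45325 + ((-2*(-2) + 3)*(-124) + 72)) = -131224 + 39330*(-45325 + ((4 + 3)*(-124) + 72)) = -131224 + 39330*(-45325 + (7*(-124) + 72)) = -131224 + 39330*(-45325 + (-868 + 72)) = -131224 + 39330*(-45325 - 796) = -131224 + 39330*(-46121) = -131224 - 1813938930 = -1814070154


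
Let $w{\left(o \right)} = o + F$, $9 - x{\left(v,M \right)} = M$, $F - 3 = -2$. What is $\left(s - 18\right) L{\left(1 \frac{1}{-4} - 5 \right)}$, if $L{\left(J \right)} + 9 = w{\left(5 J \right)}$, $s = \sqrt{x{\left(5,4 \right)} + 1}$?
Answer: $\frac{1233}{2} - \frac{137 \sqrt{6}}{4} \approx 532.61$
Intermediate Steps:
$F = 1$ ($F = 3 - 2 = 1$)
$x{\left(v,M \right)} = 9 - M$
$w{\left(o \right)} = 1 + o$ ($w{\left(o \right)} = o + 1 = 1 + o$)
$s = \sqrt{6}$ ($s = \sqrt{\left(9 - 4\right) + 1} = \sqrt{5 + 1} = \sqrt{6} \approx 2.4495$)
$L{\left(J \right)} = -8 + 5 J$ ($L{\left(J \right)} = -9 + \left(1 + 5 J\right) = -8 + 5 J$)
$\left(s - 18\right) L{\left(1 \frac{1}{-4} - 5 \right)} = \left(\sqrt{6} - 18\right) \left(-8 + 5 \left(1 \frac{1}{-4} - 5\right)\right) = \left(-18 + \sqrt{6}\right) \left(-8 + 5 \left(1 \left(- \frac{1}{4}\right) - 5\right)\right) = \left(-18 + \sqrt{6}\right) \left(-8 + 5 \left(- \frac{1}{4} - 5\right)\right) = \left(-18 + \sqrt{6}\right) \left(-8 + 5 \left(- \frac{21}{4}\right)\right) = \left(-18 + \sqrt{6}\right) \left(-8 - \frac{105}{4}\right) = \left(-18 + \sqrt{6}\right) \left(- \frac{137}{4}\right) = \frac{1233}{2} - \frac{137 \sqrt{6}}{4}$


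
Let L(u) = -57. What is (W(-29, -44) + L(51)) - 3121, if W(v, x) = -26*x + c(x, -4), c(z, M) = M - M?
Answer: -2034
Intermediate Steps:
c(z, M) = 0
W(v, x) = -26*x (W(v, x) = -26*x + 0 = -26*x)
(W(-29, -44) + L(51)) - 3121 = (-26*(-44) - 57) - 3121 = (1144 - 57) - 3121 = 1087 - 3121 = -2034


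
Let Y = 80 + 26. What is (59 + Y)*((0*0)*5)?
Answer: 0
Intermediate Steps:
Y = 106
(59 + Y)*((0*0)*5) = (59 + 106)*((0*0)*5) = 165*(0*5) = 165*0 = 0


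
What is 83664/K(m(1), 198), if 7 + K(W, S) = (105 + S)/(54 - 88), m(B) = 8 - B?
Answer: -2844576/541 ≈ -5258.0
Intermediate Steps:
K(W, S) = -343/34 - S/34 (K(W, S) = -7 + (105 + S)/(54 - 88) = -7 + (105 + S)/(-34) = -7 + (105 + S)*(-1/34) = -7 + (-105/34 - S/34) = -343/34 - S/34)
83664/K(m(1), 198) = 83664/(-343/34 - 1/34*198) = 83664/(-343/34 - 99/17) = 83664/(-541/34) = 83664*(-34/541) = -2844576/541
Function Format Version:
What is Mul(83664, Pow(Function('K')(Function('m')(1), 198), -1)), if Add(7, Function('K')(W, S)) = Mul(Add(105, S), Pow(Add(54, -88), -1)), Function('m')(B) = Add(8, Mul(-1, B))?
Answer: Rational(-2844576, 541) ≈ -5258.0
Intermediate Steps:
Function('K')(W, S) = Add(Rational(-343, 34), Mul(Rational(-1, 34), S)) (Function('K')(W, S) = Add(-7, Mul(Add(105, S), Pow(Add(54, -88), -1))) = Add(-7, Mul(Add(105, S), Pow(-34, -1))) = Add(-7, Mul(Add(105, S), Rational(-1, 34))) = Add(-7, Add(Rational(-105, 34), Mul(Rational(-1, 34), S))) = Add(Rational(-343, 34), Mul(Rational(-1, 34), S)))
Mul(83664, Pow(Function('K')(Function('m')(1), 198), -1)) = Mul(83664, Pow(Add(Rational(-343, 34), Mul(Rational(-1, 34), 198)), -1)) = Mul(83664, Pow(Add(Rational(-343, 34), Rational(-99, 17)), -1)) = Mul(83664, Pow(Rational(-541, 34), -1)) = Mul(83664, Rational(-34, 541)) = Rational(-2844576, 541)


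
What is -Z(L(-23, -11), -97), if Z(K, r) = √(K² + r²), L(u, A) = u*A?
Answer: -√73418 ≈ -270.96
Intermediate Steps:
L(u, A) = A*u
-Z(L(-23, -11), -97) = -√((-11*(-23))² + (-97)²) = -√(253² + 9409) = -√(64009 + 9409) = -√73418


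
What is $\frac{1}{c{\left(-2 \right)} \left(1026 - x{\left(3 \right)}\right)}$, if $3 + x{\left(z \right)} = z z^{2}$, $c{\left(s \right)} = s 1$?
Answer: $- \frac{1}{2004} \approx -0.000499$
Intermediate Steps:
$c{\left(s \right)} = s$
$x{\left(z \right)} = -3 + z^{3}$ ($x{\left(z \right)} = -3 + z z^{2} = -3 + z^{3}$)
$\frac{1}{c{\left(-2 \right)} \left(1026 - x{\left(3 \right)}\right)} = \frac{1}{\left(-2\right) \left(1026 - \left(-3 + 3^{3}\right)\right)} = \frac{1}{\left(-2\right) \left(1026 - \left(-3 + 27\right)\right)} = \frac{1}{\left(-2\right) \left(1026 - 24\right)} = \frac{1}{\left(-2\right) 1002} = \frac{1}{-2004} = - \frac{1}{2004}$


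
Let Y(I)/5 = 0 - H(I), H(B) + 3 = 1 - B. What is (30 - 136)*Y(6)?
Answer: -4240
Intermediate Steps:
H(B) = -2 - B (H(B) = -3 + (1 - B) = -2 - B)
Y(I) = 10 + 5*I (Y(I) = 5*(0 - (-2 - I)) = 5*(0 + (2 + I)) = 5*(2 + I) = 10 + 5*I)
(30 - 136)*Y(6) = (30 - 136)*(10 + 5*6) = -106*(10 + 30) = -106*40 = -4240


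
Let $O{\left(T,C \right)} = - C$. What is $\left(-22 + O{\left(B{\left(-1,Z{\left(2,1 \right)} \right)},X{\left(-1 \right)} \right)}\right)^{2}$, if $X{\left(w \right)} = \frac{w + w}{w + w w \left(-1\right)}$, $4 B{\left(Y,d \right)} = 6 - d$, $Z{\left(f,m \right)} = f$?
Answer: $529$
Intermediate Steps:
$B{\left(Y,d \right)} = \frac{3}{2} - \frac{d}{4}$ ($B{\left(Y,d \right)} = \frac{6 - d}{4} = \frac{3}{2} - \frac{d}{4}$)
$X{\left(w \right)} = \frac{2 w}{w - w^{2}}$ ($X{\left(w \right)} = \frac{2 w}{w + w^{2} \left(-1\right)} = \frac{2 w}{w - w^{2}}$)
$\left(-22 + O{\left(B{\left(-1,Z{\left(2,1 \right)} \right)},X{\left(-1 \right)} \right)}\right)^{2} = \left(-22 - - \frac{2}{-1 - 1}\right)^{2} = \left(-22 - - \frac{2}{-2}\right)^{2} = \left(-22 - \left(-2\right) \left(- \frac{1}{2}\right)\right)^{2} = \left(-22 - 1\right)^{2} = \left(-23\right)^{2} = 529$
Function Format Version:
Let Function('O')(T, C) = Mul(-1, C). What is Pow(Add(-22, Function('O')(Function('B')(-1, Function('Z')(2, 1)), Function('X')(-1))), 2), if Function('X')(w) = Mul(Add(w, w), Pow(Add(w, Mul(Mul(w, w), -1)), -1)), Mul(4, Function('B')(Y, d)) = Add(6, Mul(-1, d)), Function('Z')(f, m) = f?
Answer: 529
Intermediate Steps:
Function('B')(Y, d) = Add(Rational(3, 2), Mul(Rational(-1, 4), d)) (Function('B')(Y, d) = Mul(Rational(1, 4), Add(6, Mul(-1, d))) = Add(Rational(3, 2), Mul(Rational(-1, 4), d)))
Function('X')(w) = Mul(2, w, Pow(Add(w, Mul(-1, Pow(w, 2))), -1)) (Function('X')(w) = Mul(Mul(2, w), Pow(Add(w, Mul(Pow(w, 2), -1)), -1)) = Mul(Mul(2, w), Pow(Add(w, Mul(-1, Pow(w, 2))), -1)) = Mul(2, w, Pow(Add(w, Mul(-1, Pow(w, 2))), -1)))
Pow(Add(-22, Function('O')(Function('B')(-1, Function('Z')(2, 1)), Function('X')(-1))), 2) = Pow(Add(-22, Mul(-1, Mul(-2, Pow(Add(-1, -1), -1)))), 2) = Pow(Add(-22, Mul(-1, Mul(-2, Pow(-2, -1)))), 2) = Pow(Add(-22, Mul(-1, Mul(-2, Rational(-1, 2)))), 2) = Pow(Add(-22, Mul(-1, 1)), 2) = Pow(Add(-22, -1), 2) = Pow(-23, 2) = 529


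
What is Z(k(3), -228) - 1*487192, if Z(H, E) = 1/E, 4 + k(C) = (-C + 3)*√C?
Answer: -111079777/228 ≈ -4.8719e+5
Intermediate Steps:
k(C) = -4 + √C*(3 - C) (k(C) = -4 + (-C + 3)*√C = -4 + (3 - C)*√C = -4 + √C*(3 - C))
Z(k(3), -228) - 1*487192 = 1/(-228) - 1*487192 = -1/228 - 487192 = -111079777/228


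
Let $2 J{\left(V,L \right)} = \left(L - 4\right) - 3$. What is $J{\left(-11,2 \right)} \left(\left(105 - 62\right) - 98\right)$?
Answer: $\frac{275}{2} \approx 137.5$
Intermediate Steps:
$J{\left(V,L \right)} = - \frac{7}{2} + \frac{L}{2}$ ($J{\left(V,L \right)} = \frac{\left(L - 4\right) - 3}{2} = \frac{\left(-4 + L\right) - 3}{2} = \frac{-7 + L}{2} = - \frac{7}{2} + \frac{L}{2}$)
$J{\left(-11,2 \right)} \left(\left(105 - 62\right) - 98\right) = \left(- \frac{7}{2} + \frac{1}{2} \cdot 2\right) \left(\left(105 - 62\right) - 98\right) = \left(- \frac{7}{2} + 1\right) \left(43 - 98\right) = \left(- \frac{5}{2}\right) \left(-55\right) = \frac{275}{2}$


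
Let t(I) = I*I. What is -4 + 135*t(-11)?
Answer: 16331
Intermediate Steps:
t(I) = I²
-4 + 135*t(-11) = -4 + 135*(-11)² = -4 + 135*121 = -4 + 16335 = 16331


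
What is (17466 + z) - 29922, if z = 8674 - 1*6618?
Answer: -10400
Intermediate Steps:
z = 2056 (z = 8674 - 6618 = 2056)
(17466 + z) - 29922 = (17466 + 2056) - 29922 = 19522 - 29922 = -10400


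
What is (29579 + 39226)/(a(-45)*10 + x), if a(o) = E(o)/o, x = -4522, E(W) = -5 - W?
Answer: -619245/40778 ≈ -15.186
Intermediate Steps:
a(o) = (-5 - o)/o
(29579 + 39226)/(a(-45)*10 + x) = (29579 + 39226)/(((-5 - 1*(-45))/(-45))*10 - 4522) = 68805/(-(-5 + 45)/45*10 - 4522) = 68805/(-1/45*40*10 - 4522) = 68805/(-8/9*10 - 4522) = 68805/(-80/9 - 4522) = 68805/(-40778/9) = 68805*(-9/40778) = -619245/40778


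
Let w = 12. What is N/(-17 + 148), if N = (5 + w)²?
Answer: 289/131 ≈ 2.2061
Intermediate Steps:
N = 289 (N = (5 + 12)² = 17² = 289)
N/(-17 + 148) = 289/(-17 + 148) = 289/131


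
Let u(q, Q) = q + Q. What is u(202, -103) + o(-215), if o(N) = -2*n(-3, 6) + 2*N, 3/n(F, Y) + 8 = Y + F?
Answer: -1649/5 ≈ -329.80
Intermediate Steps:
n(F, Y) = 3/(-8 + F + Y) (n(F, Y) = 3/(-8 + (Y + F)) = 3/(-8 + (F + Y)) = 3/(-8 + F + Y))
u(q, Q) = Q + q
o(N) = 6/5 + 2*N (o(N) = -6/(-8 - 3 + 6) + 2*N = -6/(-5) + 2*N = -6*(-1)/5 + 2*N = -2*(-⅗) + 2*N = 6/5 + 2*N)
u(202, -103) + o(-215) = (-103 + 202) + (6/5 + 2*(-215)) = 99 + (6/5 - 430) = 99 - 2144/5 = -1649/5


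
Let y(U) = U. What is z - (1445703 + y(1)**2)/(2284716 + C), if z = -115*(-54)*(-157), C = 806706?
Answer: -1507022576522/1545711 ≈ -9.7497e+5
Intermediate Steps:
z = -974970 (z = 6210*(-157) = -974970)
z - (1445703 + y(1)**2)/(2284716 + C) = -974970 - (1445703 + 1**2)/(2284716 + 806706) = -974970 - (1445703 + 1)/3091422 = -974970 - 1445704/3091422 = -974970 - 1*722852/1545711 = -974970 - 722852/1545711 = -1507022576522/1545711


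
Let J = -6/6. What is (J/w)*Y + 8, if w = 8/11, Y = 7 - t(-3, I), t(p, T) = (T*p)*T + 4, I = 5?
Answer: -397/4 ≈ -99.250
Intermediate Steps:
J = -1 (J = -6*⅙ = -1)
t(p, T) = 4 + p*T² (t(p, T) = p*T² + 4 = 4 + p*T²)
Y = 78 (Y = 7 - (4 - 3*5²) = 7 - (4 - 3*25) = 7 - (4 - 75) = 7 - 1*(-71) = 7 + 71 = 78)
w = 8/11 (w = 8*(1/11) = 8/11 ≈ 0.72727)
(J/w)*Y + 8 = -1/8/11*78 + 8 = -1*11/8*78 + 8 = -11/8*78 + 8 = -429/4 + 8 = -397/4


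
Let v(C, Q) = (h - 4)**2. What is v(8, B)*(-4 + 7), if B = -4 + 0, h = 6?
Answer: 12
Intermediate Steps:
B = -4
v(C, Q) = 4 (v(C, Q) = (6 - 4)**2 = 2**2 = 4)
v(8, B)*(-4 + 7) = 4*(-4 + 7) = 4*3 = 12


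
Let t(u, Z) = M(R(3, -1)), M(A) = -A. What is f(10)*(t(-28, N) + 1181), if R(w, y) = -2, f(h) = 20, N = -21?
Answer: 23660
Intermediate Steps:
t(u, Z) = 2 (t(u, Z) = -1*(-2) = 2)
f(10)*(t(-28, N) + 1181) = 20*(2 + 1181) = 20*1183 = 23660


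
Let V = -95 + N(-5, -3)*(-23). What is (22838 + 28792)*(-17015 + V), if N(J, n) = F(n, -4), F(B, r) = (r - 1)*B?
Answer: -901201650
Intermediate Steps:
F(B, r) = B*(-1 + r) (F(B, r) = (-1 + r)*B = B*(-1 + r))
N(J, n) = -5*n (N(J, n) = n*(-1 - 4) = n*(-5) = -5*n)
V = -440 (V = -95 - 5*(-3)*(-23) = -95 + 15*(-23) = -95 - 345 = -440)
(22838 + 28792)*(-17015 + V) = (22838 + 28792)*(-17015 - 440) = 51630*(-17455) = -901201650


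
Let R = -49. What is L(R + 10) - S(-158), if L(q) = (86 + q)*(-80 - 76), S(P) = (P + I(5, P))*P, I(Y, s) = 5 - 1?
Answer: -31664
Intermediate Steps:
I(Y, s) = 4
S(P) = P*(4 + P) (S(P) = (P + 4)*P = (4 + P)*P = P*(4 + P))
L(q) = -13416 - 156*q (L(q) = (86 + q)*(-156) = -13416 - 156*q)
L(R + 10) - S(-158) = (-13416 - 156*(-49 + 10)) - (-158)*(4 - 158) = (-13416 - 156*(-39)) - (-158)*(-154) = (-13416 + 6084) - 1*24332 = -7332 - 24332 = -31664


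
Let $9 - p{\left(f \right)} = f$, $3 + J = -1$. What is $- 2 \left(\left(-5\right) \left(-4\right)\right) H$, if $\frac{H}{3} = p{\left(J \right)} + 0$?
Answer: $-1560$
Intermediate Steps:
$J = -4$ ($J = -3 - 1 = -4$)
$p{\left(f \right)} = 9 - f$
$H = 39$ ($H = 3 \left(\left(9 - -4\right) + 0\right) = 3 \left(\left(9 + 4\right) + 0\right) = 3 \left(13 + 0\right) = 3 \cdot 13 = 39$)
$- 2 \left(\left(-5\right) \left(-4\right)\right) H = - 2 \left(\left(-5\right) \left(-4\right)\right) 39 = \left(-2\right) 20 \cdot 39 = \left(-40\right) 39 = -1560$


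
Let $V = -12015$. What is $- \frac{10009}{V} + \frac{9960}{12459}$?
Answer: $\frac{81457177}{49898295} \approx 1.6325$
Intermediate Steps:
$- \frac{10009}{V} + \frac{9960}{12459} = - \frac{10009}{-12015} + \frac{9960}{12459} = \left(-10009\right) \left(- \frac{1}{12015}\right) + 9960 \cdot \frac{1}{12459} = \frac{10009}{12015} + \frac{3320}{4153} = \frac{81457177}{49898295}$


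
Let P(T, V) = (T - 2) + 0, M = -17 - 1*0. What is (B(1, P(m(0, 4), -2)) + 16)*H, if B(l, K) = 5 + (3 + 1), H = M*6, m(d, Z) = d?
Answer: -2550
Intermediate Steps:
M = -17 (M = -17 + 0 = -17)
H = -102 (H = -17*6 = -102)
P(T, V) = -2 + T (P(T, V) = (-2 + T) + 0 = -2 + T)
B(l, K) = 9 (B(l, K) = 5 + 4 = 9)
(B(1, P(m(0, 4), -2)) + 16)*H = (9 + 16)*(-102) = 25*(-102) = -2550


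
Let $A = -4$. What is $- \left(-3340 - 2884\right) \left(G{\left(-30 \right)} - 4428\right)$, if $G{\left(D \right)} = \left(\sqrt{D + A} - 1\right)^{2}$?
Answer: $-27765264 - 12448 i \sqrt{34} \approx -2.7765 \cdot 10^{7} - 72584.0 i$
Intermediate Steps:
$G{\left(D \right)} = \left(-1 + \sqrt{-4 + D}\right)^{2}$ ($G{\left(D \right)} = \left(\sqrt{D - 4} - 1\right)^{2} = \left(\sqrt{-4 + D} - 1\right)^{2} = \left(-1 + \sqrt{-4 + D}\right)^{2}$)
$- \left(-3340 - 2884\right) \left(G{\left(-30 \right)} - 4428\right) = - \left(-3340 - 2884\right) \left(\left(-1 + \sqrt{-4 - 30}\right)^{2} - 4428\right) = - \left(-6224\right) \left(\left(-1 + \sqrt{-34}\right)^{2} - 4428\right) = - \left(-6224\right) \left(\left(-1 + i \sqrt{34}\right)^{2} - 4428\right) = - \left(-6224\right) \left(-4428 + \left(-1 + i \sqrt{34}\right)^{2}\right) = - (27559872 - 6224 \left(-1 + i \sqrt{34}\right)^{2}) = -27559872 + 6224 \left(-1 + i \sqrt{34}\right)^{2}$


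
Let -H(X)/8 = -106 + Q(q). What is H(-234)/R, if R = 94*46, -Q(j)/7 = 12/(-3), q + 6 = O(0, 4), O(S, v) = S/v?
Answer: 156/1081 ≈ 0.14431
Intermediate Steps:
q = -6 (q = -6 + 0/4 = -6 + 0*(1/4) = -6 + 0 = -6)
Q(j) = 28 (Q(j) = -84/(-3) = -84*(-1)/3 = -7*(-4) = 28)
H(X) = 624 (H(X) = -8*(-106 + 28) = -8*(-78) = 624)
R = 4324
H(-234)/R = 624/4324 = 624*(1/4324) = 156/1081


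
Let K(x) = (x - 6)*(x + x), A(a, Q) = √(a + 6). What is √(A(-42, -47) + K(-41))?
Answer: √(3854 + 6*I) ≈ 62.081 + 0.0483*I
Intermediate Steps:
A(a, Q) = √(6 + a)
K(x) = 2*x*(-6 + x) (K(x) = (-6 + x)*(2*x) = 2*x*(-6 + x))
√(A(-42, -47) + K(-41)) = √(√(6 - 42) + 2*(-41)*(-6 - 41)) = √(√(-36) + 2*(-41)*(-47)) = √(6*I + 3854) = √(3854 + 6*I)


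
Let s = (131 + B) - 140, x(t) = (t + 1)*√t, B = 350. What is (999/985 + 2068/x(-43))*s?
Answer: 340659/985 + 352594*I*√43/903 ≈ 345.85 + 2560.5*I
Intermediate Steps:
x(t) = √t*(1 + t) (x(t) = (1 + t)*√t = √t*(1 + t))
s = 341 (s = (131 + 350) - 140 = 481 - 140 = 341)
(999/985 + 2068/x(-43))*s = (999/985 + 2068/((√(-43)*(1 - 43))))*341 = (999*(1/985) + 2068/(((I*√43)*(-42))))*341 = (999/985 + 2068/((-42*I*√43)))*341 = (999/985 + 2068*(I*√43/1806))*341 = (999/985 + 1034*I*√43/903)*341 = 340659/985 + 352594*I*√43/903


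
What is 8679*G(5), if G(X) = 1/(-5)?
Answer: -8679/5 ≈ -1735.8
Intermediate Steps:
G(X) = -1/5 (G(X) = 1*(-1/5) = -1/5)
8679*G(5) = 8679*(-1/5) = -8679/5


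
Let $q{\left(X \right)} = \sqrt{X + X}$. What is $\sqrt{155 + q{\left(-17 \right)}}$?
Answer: $\sqrt{155 + i \sqrt{34}} \approx 12.452 + 0.2341 i$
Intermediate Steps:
$q{\left(X \right)} = \sqrt{2} \sqrt{X}$ ($q{\left(X \right)} = \sqrt{2 X} = \sqrt{2} \sqrt{X}$)
$\sqrt{155 + q{\left(-17 \right)}} = \sqrt{155 + \sqrt{2} \sqrt{-17}} = \sqrt{155 + \sqrt{2} i \sqrt{17}} = \sqrt{155 + i \sqrt{34}}$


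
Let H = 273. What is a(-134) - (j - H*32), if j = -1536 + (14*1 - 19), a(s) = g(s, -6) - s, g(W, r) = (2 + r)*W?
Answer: 10947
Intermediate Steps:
g(W, r) = W*(2 + r)
a(s) = -5*s (a(s) = s*(2 - 6) - s = s*(-4) - s = -4*s - s = -5*s)
j = -1541 (j = -1536 + (14 - 19) = -1536 - 5 = -1541)
a(-134) - (j - H*32) = -5*(-134) - (-1541 - 273*32) = 670 - (-1541 - 1*8736) = 670 - (-1541 - 8736) = 670 - 1*(-10277) = 670 + 10277 = 10947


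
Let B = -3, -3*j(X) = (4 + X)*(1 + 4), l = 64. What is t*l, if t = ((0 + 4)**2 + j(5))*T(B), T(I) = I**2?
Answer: 576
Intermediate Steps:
j(X) = -20/3 - 5*X/3 (j(X) = -(4 + X)*(1 + 4)/3 = -(4 + X)*5/3 = -(20 + 5*X)/3 = -20/3 - 5*X/3)
t = 9 (t = ((0 + 4)**2 + (-20/3 - 5/3*5))*(-3)**2 = (4**2 + (-20/3 - 25/3))*9 = (16 - 15)*9 = 1*9 = 9)
t*l = 9*64 = 576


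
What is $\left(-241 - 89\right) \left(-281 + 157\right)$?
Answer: $40920$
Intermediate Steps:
$\left(-241 - 89\right) \left(-281 + 157\right) = \left(-330\right) \left(-124\right) = 40920$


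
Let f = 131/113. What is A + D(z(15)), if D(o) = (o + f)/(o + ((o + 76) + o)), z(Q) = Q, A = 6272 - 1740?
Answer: 5633442/1243 ≈ 4532.1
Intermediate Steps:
f = 131/113 (f = 131*(1/113) = 131/113 ≈ 1.1593)
A = 4532
D(o) = (131/113 + o)/(76 + 3*o) (D(o) = (o + 131/113)/(o + ((o + 76) + o)) = (131/113 + o)/(o + ((76 + o) + o)) = (131/113 + o)/(o + (76 + 2*o)) = (131/113 + o)/(76 + 3*o))
A + D(z(15)) = 4532 + (131 + 113*15)/(113*(76 + 3*15)) = 4532 + (131 + 1695)/(113*(76 + 45)) = 4532 + (1/113)*1826/121 = 4532 + (1/113)*(1/121)*1826 = 4532 + 166/1243 = 5633442/1243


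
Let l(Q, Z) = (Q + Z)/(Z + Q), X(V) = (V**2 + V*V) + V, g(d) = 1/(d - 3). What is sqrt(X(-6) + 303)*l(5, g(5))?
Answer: 3*sqrt(41) ≈ 19.209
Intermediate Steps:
g(d) = 1/(-3 + d)
X(V) = V + 2*V**2 (X(V) = (V**2 + V**2) + V = 2*V**2 + V = V + 2*V**2)
l(Q, Z) = 1 (l(Q, Z) = (Q + Z)/(Q + Z) = 1)
sqrt(X(-6) + 303)*l(5, g(5)) = sqrt(-6*(1 + 2*(-6)) + 303)*1 = sqrt(-6*(1 - 12) + 303)*1 = sqrt(-6*(-11) + 303)*1 = sqrt(66 + 303)*1 = sqrt(369)*1 = (3*sqrt(41))*1 = 3*sqrt(41)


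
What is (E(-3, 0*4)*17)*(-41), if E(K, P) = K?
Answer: 2091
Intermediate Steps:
(E(-3, 0*4)*17)*(-41) = -3*17*(-41) = -51*(-41) = 2091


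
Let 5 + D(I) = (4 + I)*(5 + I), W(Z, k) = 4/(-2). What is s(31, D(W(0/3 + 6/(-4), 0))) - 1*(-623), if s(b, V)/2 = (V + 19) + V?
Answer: 665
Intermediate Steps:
W(Z, k) = -2 (W(Z, k) = 4*(-½) = -2)
D(I) = -5 + (4 + I)*(5 + I)
s(b, V) = 38 + 4*V (s(b, V) = 2*((V + 19) + V) = 2*((19 + V) + V) = 2*(19 + 2*V) = 38 + 4*V)
s(31, D(W(0/3 + 6/(-4), 0))) - 1*(-623) = (38 + 4*(15 + (-2)² + 9*(-2))) - 1*(-623) = (38 + 4*(15 + 4 - 18)) + 623 = (38 + 4*1) + 623 = (38 + 4) + 623 = 42 + 623 = 665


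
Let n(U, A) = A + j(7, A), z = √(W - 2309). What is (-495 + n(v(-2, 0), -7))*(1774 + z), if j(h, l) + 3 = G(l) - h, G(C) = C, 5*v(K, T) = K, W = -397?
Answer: -920706 - 519*I*√2706 ≈ -9.2071e+5 - 26998.0*I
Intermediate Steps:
v(K, T) = K/5
z = I*√2706 (z = √(-397 - 2309) = √(-2706) = I*√2706 ≈ 52.019*I)
j(h, l) = -3 + l - h (j(h, l) = -3 + (l - h) = -3 + l - h)
n(U, A) = -10 + 2*A (n(U, A) = A + (-3 + A - 1*7) = A + (-3 + A - 7) = A + (-10 + A) = -10 + 2*A)
(-495 + n(v(-2, 0), -7))*(1774 + z) = (-495 + (-10 + 2*(-7)))*(1774 + I*√2706) = (-495 + (-10 - 14))*(1774 + I*√2706) = (-495 - 24)*(1774 + I*√2706) = -519*(1774 + I*√2706) = -920706 - 519*I*√2706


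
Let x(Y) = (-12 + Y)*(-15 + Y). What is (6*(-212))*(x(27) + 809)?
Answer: -1258008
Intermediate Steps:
x(Y) = (-15 + Y)*(-12 + Y)
(6*(-212))*(x(27) + 809) = (6*(-212))*((180 + 27² - 27*27) + 809) = -1272*((180 + 729 - 729) + 809) = -1272*(180 + 809) = -1272*989 = -1258008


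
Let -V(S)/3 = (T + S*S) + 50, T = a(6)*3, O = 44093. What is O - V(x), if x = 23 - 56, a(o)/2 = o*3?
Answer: 47834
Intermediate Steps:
a(o) = 6*o (a(o) = 2*(o*3) = 2*(3*o) = 6*o)
x = -33
T = 108 (T = (6*6)*3 = 36*3 = 108)
V(S) = -474 - 3*S² (V(S) = -3*((108 + S*S) + 50) = -3*((108 + S²) + 50) = -3*(158 + S²) = -474 - 3*S²)
O - V(x) = 44093 - (-474 - 3*(-33)²) = 44093 - (-474 - 3*1089) = 44093 - (-474 - 3267) = 44093 - 1*(-3741) = 44093 + 3741 = 47834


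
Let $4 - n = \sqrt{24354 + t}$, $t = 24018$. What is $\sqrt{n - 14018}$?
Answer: $\sqrt{-14014 - 2 \sqrt{12093}} \approx 119.31 i$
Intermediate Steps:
$n = 4 - 2 \sqrt{12093}$ ($n = 4 - \sqrt{24354 + 24018} = 4 - \sqrt{48372} = 4 - 2 \sqrt{12093} \approx -215.94$)
$\sqrt{n - 14018} = \sqrt{\left(4 - 2 \sqrt{12093}\right) - 14018} = \sqrt{-14014 - 2 \sqrt{12093}}$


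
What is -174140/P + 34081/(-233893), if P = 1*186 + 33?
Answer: -40737590759/51222567 ≈ -795.31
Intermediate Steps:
P = 219 (P = 186 + 33 = 219)
-174140/P + 34081/(-233893) = -174140/219 + 34081/(-233893) = -174140*1/219 + 34081*(-1/233893) = -174140/219 - 34081/233893 = -40737590759/51222567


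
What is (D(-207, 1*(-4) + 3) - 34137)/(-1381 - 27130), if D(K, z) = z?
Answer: 34138/28511 ≈ 1.1974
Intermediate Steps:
(D(-207, 1*(-4) + 3) - 34137)/(-1381 - 27130) = ((1*(-4) + 3) - 34137)/(-1381 - 27130) = ((-4 + 3) - 34137)/(-28511) = (-1 - 34137)*(-1/28511) = -34138*(-1/28511) = 34138/28511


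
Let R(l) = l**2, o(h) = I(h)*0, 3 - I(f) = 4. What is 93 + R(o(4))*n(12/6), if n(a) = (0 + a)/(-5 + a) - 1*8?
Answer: 93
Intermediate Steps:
I(f) = -1 (I(f) = 3 - 1*4 = 3 - 4 = -1)
o(h) = 0 (o(h) = -1*0 = 0)
n(a) = -8 + a/(-5 + a) (n(a) = a/(-5 + a) - 8 = -8 + a/(-5 + a))
93 + R(o(4))*n(12/6) = 93 + 0**2*((40 - 84/6)/(-5 + 12/6)) = 93 + 0*((40 - 84/6)/(-5 + 12*(1/6))) = 93 + 0*((40 - 7*2)/(-5 + 2)) = 93 + 0*((40 - 14)/(-3)) = 93 + 0*(-1/3*26) = 93 + 0*(-26/3) = 93 + 0 = 93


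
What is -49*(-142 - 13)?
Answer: 7595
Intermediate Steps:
-49*(-142 - 13) = -49*(-155) = 7595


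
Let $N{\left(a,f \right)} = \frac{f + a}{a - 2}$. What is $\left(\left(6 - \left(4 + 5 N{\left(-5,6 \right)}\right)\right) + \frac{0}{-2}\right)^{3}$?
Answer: $\frac{6859}{343} \approx 19.997$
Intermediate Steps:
$N{\left(a,f \right)} = \frac{a + f}{-2 + a}$
$\left(\left(6 - \left(4 + 5 N{\left(-5,6 \right)}\right)\right) + \frac{0}{-2}\right)^{3} = \left(\left(6 - \left(4 + 5 \frac{-5 + 6}{-2 - 5}\right)\right) + \frac{0}{-2}\right)^{3} = \left(\left(6 - \left(4 + 5 \frac{1}{-7} \cdot 1\right)\right) + 0 \left(- \frac{1}{2}\right)\right)^{3} = \left(\left(6 - \left(4 + 5 \left(\left(- \frac{1}{7}\right) 1\right)\right)\right) + 0\right)^{3} = \left(\left(6 - \frac{23}{7}\right) + 0\right)^{3} = \left(\frac{19}{7} + 0\right)^{3} = \left(\frac{19}{7}\right)^{3} = \frac{6859}{343}$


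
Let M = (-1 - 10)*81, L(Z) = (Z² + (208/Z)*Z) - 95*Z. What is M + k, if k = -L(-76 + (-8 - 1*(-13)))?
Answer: -12885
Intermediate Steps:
L(Z) = 208 + Z² - 95*Z (L(Z) = (Z² + 208) - 95*Z = (208 + Z²) - 95*Z = 208 + Z² - 95*Z)
M = -891 (M = -11*81 = -891)
k = -11994 (k = -(208 + (-76 + (-8 - 1*(-13)))² - 95*(-76 + (-8 - 1*(-13)))) = -(208 + (-76 + (-8 + 13))² - 95*(-76 + (-8 + 13))) = -(208 + (-76 + 5)² - 95*(-76 + 5)) = -(208 + (-71)² - 95*(-71)) = -(208 + 5041 + 6745) = -1*11994 = -11994)
M + k = -891 - 11994 = -12885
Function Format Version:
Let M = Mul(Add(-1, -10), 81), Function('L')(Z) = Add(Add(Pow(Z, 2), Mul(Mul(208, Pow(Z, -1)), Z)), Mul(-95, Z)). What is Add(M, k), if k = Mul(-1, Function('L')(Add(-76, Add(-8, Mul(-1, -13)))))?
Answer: -12885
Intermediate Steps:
Function('L')(Z) = Add(208, Pow(Z, 2), Mul(-95, Z)) (Function('L')(Z) = Add(Add(Pow(Z, 2), 208), Mul(-95, Z)) = Add(Add(208, Pow(Z, 2)), Mul(-95, Z)) = Add(208, Pow(Z, 2), Mul(-95, Z)))
M = -891 (M = Mul(-11, 81) = -891)
k = -11994 (k = Mul(-1, Add(208, Pow(Add(-76, Add(-8, Mul(-1, -13))), 2), Mul(-95, Add(-76, Add(-8, Mul(-1, -13)))))) = Mul(-1, Add(208, Pow(Add(-76, Add(-8, 13)), 2), Mul(-95, Add(-76, Add(-8, 13))))) = Mul(-1, Add(208, Pow(Add(-76, 5), 2), Mul(-95, Add(-76, 5)))) = Mul(-1, Add(208, Pow(-71, 2), Mul(-95, -71))) = Mul(-1, Add(208, 5041, 6745)) = Mul(-1, 11994) = -11994)
Add(M, k) = Add(-891, -11994) = -12885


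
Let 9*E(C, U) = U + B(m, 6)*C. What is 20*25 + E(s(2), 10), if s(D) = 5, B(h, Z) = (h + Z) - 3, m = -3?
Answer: 4510/9 ≈ 501.11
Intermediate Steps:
B(h, Z) = -3 + Z + h (B(h, Z) = (Z + h) - 3 = -3 + Z + h)
E(C, U) = U/9 (E(C, U) = (U + (-3 + 6 - 3)*C)/9 = (U + 0*C)/9 = (U + 0)/9 = U/9)
20*25 + E(s(2), 10) = 20*25 + (⅑)*10 = 500 + 10/9 = 4510/9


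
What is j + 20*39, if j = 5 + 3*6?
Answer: 803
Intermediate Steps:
j = 23 (j = 5 + 18 = 23)
j + 20*39 = 23 + 20*39 = 23 + 780 = 803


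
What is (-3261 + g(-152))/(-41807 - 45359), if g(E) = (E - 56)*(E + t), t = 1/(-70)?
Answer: -992529/3050810 ≈ -0.32533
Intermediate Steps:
t = -1/70 ≈ -0.014286
g(E) = (-56 + E)*(-1/70 + E) (g(E) = (E - 56)*(E - 1/70) = (-56 + E)*(-1/70 + E))
(-3261 + g(-152))/(-41807 - 45359) = (-3261 + (⅘ + (-152)² - 3921/70*(-152)))/(-41807 - 45359) = (-3261 + (⅘ + 23104 + 297996/35))/(-87166) = (-3261 + 1106664/35)*(-1/87166) = (992529/35)*(-1/87166) = -992529/3050810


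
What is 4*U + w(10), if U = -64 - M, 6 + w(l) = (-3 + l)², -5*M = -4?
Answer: -1081/5 ≈ -216.20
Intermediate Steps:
M = ⅘ (M = -⅕*(-4) = ⅘ ≈ 0.80000)
w(l) = -6 + (-3 + l)²
U = -324/5 (U = -64 - 1*⅘ = -64 - ⅘ = -324/5 ≈ -64.800)
4*U + w(10) = 4*(-324/5) + (-6 + (-3 + 10)²) = -1296/5 + (-6 + 7²) = -1296/5 + (-6 + 49) = -1296/5 + 43 = -1081/5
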